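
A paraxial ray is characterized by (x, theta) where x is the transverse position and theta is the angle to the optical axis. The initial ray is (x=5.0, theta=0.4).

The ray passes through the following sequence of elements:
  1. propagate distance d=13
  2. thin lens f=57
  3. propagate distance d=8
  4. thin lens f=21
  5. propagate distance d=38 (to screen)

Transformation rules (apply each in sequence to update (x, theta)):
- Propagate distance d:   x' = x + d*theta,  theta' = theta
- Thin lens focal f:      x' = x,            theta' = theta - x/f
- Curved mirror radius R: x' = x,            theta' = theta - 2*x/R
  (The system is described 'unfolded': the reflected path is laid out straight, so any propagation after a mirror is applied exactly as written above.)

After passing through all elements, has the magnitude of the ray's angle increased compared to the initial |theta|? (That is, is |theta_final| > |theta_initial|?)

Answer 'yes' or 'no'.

Initial: x=5.0000 theta=0.4000
After 1 (propagate distance d=13): x=10.2000 theta=0.4000
After 2 (thin lens f=57): x=10.2000 theta=21/95 (≈0.2211)
After 3 (propagate distance d=8): x=1137/95 (≈11.9684) theta=21/95 (≈0.2211)
After 4 (thin lens f=21): x=1137/95 (≈11.9684) theta=-232/665 (≈-0.3489)
After 5 (propagate distance d=38 (to screen)): x=-857/665 (≈-1.2887) theta=-232/665 (≈-0.3489)
|theta_initial|=0.4000 |theta_final|=232/665 (≈0.3489) -> not increased

Answer: no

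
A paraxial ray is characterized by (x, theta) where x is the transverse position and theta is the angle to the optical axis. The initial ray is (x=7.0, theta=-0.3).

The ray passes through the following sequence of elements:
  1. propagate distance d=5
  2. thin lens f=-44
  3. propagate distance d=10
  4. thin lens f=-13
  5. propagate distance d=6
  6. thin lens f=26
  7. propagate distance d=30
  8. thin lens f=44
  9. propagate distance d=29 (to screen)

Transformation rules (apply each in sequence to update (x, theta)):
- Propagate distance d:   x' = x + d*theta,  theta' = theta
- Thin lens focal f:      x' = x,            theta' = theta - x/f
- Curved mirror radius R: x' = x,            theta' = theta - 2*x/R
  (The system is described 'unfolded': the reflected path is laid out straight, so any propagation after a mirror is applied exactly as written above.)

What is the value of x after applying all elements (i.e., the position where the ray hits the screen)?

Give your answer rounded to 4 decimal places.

Answer: -0.7236

Derivation:
Initial: x=7.0000 theta=-0.3000
After 1 (propagate distance d=5): x=5.5000 theta=-0.3000
After 2 (thin lens f=-44): x=5.5000 theta=-0.1750
After 3 (propagate distance d=10): x=3.7500 theta=-0.1750
After 4 (thin lens f=-13): x=3.7500 theta=59/520 (≈0.1135)
After 5 (propagate distance d=6): x=288/65 (≈4.4308) theta=59/520 (≈0.1135)
After 6 (thin lens f=26): x=288/65 (≈4.4308) theta=-77/1352 (≈-0.0570)
After 7 (propagate distance d=30): x=9201/3380 (≈2.7222) theta=-77/1352 (≈-0.0570)
After 8 (thin lens f=44): x=9201/3380 (≈2.7222) theta=-17671/148720 (≈-0.1188)
After 9 (propagate distance d=29 (to screen)): x=-21523/29744 (≈-0.7236) theta=-17671/148720 (≈-0.1188)
Rounded to 4 decimal places: x = -0.7236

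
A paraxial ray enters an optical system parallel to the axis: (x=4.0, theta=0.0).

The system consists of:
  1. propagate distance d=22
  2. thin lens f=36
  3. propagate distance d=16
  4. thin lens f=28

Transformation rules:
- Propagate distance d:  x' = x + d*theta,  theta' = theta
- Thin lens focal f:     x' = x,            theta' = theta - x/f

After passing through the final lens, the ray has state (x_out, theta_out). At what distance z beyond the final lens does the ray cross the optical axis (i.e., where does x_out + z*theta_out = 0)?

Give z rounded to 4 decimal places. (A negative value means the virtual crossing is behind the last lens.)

Answer: 11.6667

Derivation:
Initial: x=4.0000 theta=0.0000
After 1 (propagate distance d=22): x=4.0000 theta=0.0000
After 2 (thin lens f=36): x=4.0000 theta=-1/9 (≈-0.1111)
After 3 (propagate distance d=16): x=20/9 (≈2.2222) theta=-1/9 (≈-0.1111)
After 4 (thin lens f=28): x=20/9 (≈2.2222) theta=-4/21 (≈-0.1905)
z_focus = -x_out/theta_out = -(20/9)/(-4/21) = 35/3 ≈ 11.6667
Rounded to 4 decimal places: z = 11.6667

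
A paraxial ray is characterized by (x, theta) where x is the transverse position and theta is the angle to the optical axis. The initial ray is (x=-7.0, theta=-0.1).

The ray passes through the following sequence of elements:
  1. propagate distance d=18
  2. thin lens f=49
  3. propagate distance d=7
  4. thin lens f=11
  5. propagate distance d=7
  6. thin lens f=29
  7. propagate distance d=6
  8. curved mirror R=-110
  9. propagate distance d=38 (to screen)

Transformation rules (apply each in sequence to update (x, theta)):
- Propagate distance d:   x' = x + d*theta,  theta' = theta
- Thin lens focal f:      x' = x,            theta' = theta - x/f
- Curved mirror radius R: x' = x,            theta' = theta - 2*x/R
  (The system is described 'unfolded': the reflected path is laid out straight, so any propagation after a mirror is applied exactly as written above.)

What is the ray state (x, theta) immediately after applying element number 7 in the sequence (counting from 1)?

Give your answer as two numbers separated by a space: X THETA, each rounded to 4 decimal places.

Initial: x=-7.0000 theta=-0.1000
After 1 (propagate distance d=18): x=-8.8000 theta=-0.1000
After 2 (thin lens f=49): x=-8.8000 theta=39/490 (≈0.0796)
After 3 (propagate distance d=7): x=-577/70 (≈-8.2429) theta=39/490 (≈0.0796)
After 4 (thin lens f=11): x=-577/70 (≈-8.2429) theta=2234/2695 (≈0.8289)
After 5 (propagate distance d=7): x=-1879/770 (≈-2.4403) theta=2234/2695 (≈0.8289)
After 6 (thin lens f=29): x=-1879/770 (≈-2.4403) theta=2595/2842 (≈0.9131)
After 7 (propagate distance d=6): x=474913/156310 (≈3.0383) theta=2595/2842 (≈0.9131)
Rounded to 4 decimal places: x = 3.0383, theta = 0.9131

Answer: 3.0383 0.9131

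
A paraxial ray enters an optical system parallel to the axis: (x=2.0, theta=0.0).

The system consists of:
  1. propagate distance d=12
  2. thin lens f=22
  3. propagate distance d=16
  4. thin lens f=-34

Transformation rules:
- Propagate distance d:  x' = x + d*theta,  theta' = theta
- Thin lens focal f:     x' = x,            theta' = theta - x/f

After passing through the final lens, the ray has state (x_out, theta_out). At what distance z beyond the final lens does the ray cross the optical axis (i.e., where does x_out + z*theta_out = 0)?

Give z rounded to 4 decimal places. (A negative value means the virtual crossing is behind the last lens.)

Answer: 7.2857

Derivation:
Initial: x=2.0000 theta=0.0000
After 1 (propagate distance d=12): x=2.0000 theta=0.0000
After 2 (thin lens f=22): x=2.0000 theta=-1/11 (≈-0.0909)
After 3 (propagate distance d=16): x=6/11 (≈0.5455) theta=-1/11 (≈-0.0909)
After 4 (thin lens f=-34): x=6/11 (≈0.5455) theta=-14/187 (≈-0.0749)
z_focus = -x_out/theta_out = -(6/11)/(-14/187) = 51/7 ≈ 7.2857
Rounded to 4 decimal places: z = 7.2857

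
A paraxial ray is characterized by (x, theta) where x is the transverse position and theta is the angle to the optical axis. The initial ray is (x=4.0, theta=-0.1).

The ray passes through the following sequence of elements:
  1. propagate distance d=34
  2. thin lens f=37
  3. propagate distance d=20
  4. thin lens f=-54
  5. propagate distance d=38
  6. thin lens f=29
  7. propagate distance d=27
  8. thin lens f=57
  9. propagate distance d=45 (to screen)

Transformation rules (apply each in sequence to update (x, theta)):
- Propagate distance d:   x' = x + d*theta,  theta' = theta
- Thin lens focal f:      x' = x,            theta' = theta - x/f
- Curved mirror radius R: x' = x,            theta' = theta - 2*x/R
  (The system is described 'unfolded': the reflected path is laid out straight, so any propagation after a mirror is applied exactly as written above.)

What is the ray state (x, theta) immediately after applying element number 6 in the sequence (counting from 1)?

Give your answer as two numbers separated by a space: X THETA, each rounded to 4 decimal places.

Answer: -7.3540 0.1054

Derivation:
Initial: x=4.0000 theta=-0.1000
After 1 (propagate distance d=34): x=0.6000 theta=-0.1000
After 2 (thin lens f=37): x=0.6000 theta=-43/370 (≈-0.1162)
After 3 (propagate distance d=20): x=-319/185 (≈-1.7243) theta=-43/370 (≈-0.1162)
After 4 (thin lens f=-54): x=-319/185 (≈-1.7243) theta=-4/27 (≈-0.1481)
After 5 (propagate distance d=38): x=-36733/4995 (≈-7.3540) theta=-4/27 (≈-0.1481)
After 6 (thin lens f=29): x=-36733/4995 (≈-7.3540) theta=1697/16095 (≈0.1054)
Rounded to 4 decimal places: x = -7.3540, theta = 0.1054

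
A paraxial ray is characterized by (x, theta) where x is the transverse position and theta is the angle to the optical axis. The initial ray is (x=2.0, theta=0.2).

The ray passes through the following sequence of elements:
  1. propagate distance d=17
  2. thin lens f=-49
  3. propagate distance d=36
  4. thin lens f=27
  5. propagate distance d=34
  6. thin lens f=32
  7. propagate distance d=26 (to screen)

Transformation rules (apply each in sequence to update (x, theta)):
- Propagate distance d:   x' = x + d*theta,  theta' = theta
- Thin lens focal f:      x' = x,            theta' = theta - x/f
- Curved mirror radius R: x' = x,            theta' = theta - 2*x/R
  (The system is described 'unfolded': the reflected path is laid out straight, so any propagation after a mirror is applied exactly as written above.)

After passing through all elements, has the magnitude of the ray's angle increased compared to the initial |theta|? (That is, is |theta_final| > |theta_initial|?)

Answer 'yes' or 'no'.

Initial: x=2.0000 theta=0.2000
After 1 (propagate distance d=17): x=5.4000 theta=0.2000
After 2 (thin lens f=-49): x=5.4000 theta=76/245 (≈0.3102)
After 3 (propagate distance d=36): x=4059/245 (≈16.5673) theta=76/245 (≈0.3102)
After 4 (thin lens f=27): x=4059/245 (≈16.5673) theta=-223/735 (≈-0.3034)
After 5 (propagate distance d=34): x=919/147 (≈6.2517) theta=-223/735 (≈-0.3034)
After 6 (thin lens f=32): x=919/147 (≈6.2517) theta=-11731/23520 (≈-0.4988)
After 7 (propagate distance d=26 (to screen)): x=-78983/11760 (≈-6.7162) theta=-11731/23520 (≈-0.4988)
|theta_initial|=0.2000 |theta_final|=11731/23520 (≈0.4988) -> increased

Answer: yes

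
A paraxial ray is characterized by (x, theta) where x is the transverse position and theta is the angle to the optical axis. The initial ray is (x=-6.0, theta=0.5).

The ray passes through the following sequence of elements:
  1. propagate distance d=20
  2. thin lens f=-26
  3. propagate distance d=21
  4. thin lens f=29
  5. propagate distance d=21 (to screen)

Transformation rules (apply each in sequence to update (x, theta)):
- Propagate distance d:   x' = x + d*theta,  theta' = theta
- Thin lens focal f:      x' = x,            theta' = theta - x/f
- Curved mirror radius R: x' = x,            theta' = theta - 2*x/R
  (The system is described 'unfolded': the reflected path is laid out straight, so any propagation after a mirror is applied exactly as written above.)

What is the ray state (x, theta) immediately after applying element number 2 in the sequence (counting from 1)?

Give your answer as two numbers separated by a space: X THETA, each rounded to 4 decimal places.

Answer: 4.0000 0.6538

Derivation:
Initial: x=-6.0000 theta=0.5000
After 1 (propagate distance d=20): x=4.0000 theta=0.5000
After 2 (thin lens f=-26): x=4.0000 theta=17/26 (≈0.6538)
Rounded to 4 decimal places: x = 4.0000, theta = 0.6538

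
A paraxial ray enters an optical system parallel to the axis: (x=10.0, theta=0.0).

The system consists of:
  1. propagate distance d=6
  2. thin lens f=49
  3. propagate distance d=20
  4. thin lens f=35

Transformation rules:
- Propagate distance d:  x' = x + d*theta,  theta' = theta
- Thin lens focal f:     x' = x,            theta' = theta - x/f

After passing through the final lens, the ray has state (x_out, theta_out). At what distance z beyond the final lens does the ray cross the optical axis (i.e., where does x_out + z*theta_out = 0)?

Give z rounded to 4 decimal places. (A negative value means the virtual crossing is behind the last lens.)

Answer: 15.8594

Derivation:
Initial: x=10.0000 theta=0.0000
After 1 (propagate distance d=6): x=10.0000 theta=0.0000
After 2 (thin lens f=49): x=10.0000 theta=-10/49 (≈-0.2041)
After 3 (propagate distance d=20): x=290/49 (≈5.9184) theta=-10/49 (≈-0.2041)
After 4 (thin lens f=35): x=290/49 (≈5.9184) theta=-128/343 (≈-0.3732)
z_focus = -x_out/theta_out = -(290/49)/(-128/343) = 1015/64 ≈ 15.8594
Rounded to 4 decimal places: z = 15.8594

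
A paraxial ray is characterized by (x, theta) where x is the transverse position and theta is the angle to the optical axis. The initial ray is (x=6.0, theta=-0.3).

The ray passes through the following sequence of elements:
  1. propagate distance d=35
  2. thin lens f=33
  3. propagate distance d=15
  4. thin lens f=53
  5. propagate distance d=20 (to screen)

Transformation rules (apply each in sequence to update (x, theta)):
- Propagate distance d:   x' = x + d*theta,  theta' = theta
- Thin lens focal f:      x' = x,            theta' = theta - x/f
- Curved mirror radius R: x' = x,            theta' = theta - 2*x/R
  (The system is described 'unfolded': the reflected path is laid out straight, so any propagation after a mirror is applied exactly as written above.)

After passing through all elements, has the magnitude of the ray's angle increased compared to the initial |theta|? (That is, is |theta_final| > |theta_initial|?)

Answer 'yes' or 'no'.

Initial: x=6.0000 theta=-0.3000
After 1 (propagate distance d=35): x=-4.5000 theta=-0.3000
After 2 (thin lens f=33): x=-4.5000 theta=-9/55 (≈-0.1636)
After 3 (propagate distance d=15): x=-153/22 (≈-6.9545) theta=-9/55 (≈-0.1636)
After 4 (thin lens f=53): x=-153/22 (≈-6.9545) theta=-189/5830 (≈-0.0324)
After 5 (propagate distance d=20 (to screen)): x=-8865/1166 (≈-7.6029) theta=-189/5830 (≈-0.0324)
|theta_initial|=0.3000 |theta_final|=189/5830 (≈0.0324) -> not increased

Answer: no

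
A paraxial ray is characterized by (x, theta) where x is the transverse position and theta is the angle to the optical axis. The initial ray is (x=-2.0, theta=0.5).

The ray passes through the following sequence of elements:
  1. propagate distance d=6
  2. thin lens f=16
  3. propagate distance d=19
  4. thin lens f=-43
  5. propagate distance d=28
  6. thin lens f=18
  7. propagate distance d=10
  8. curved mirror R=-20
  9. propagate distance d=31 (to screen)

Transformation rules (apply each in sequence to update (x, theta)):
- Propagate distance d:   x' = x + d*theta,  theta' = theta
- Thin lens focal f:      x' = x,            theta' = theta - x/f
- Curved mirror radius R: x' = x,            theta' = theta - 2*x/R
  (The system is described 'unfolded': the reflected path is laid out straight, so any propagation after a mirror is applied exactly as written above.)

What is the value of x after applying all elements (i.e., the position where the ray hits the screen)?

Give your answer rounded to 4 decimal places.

Answer: 49.8557

Derivation:
Initial: x=-2.0000 theta=0.5000
After 1 (propagate distance d=6): x=1.0000 theta=0.5000
After 2 (thin lens f=16): x=1.0000 theta=0.4375
After 3 (propagate distance d=19): x=9.3125 theta=0.4375
After 4 (thin lens f=-43): x=9.3125 theta=225/344 (≈0.6541)
After 5 (propagate distance d=28): x=19007/688 (≈27.6265) theta=225/344 (≈0.6541)
After 6 (thin lens f=18): x=19007/688 (≈27.6265) theta=-10907/12384 (≈-0.8807)
After 7 (propagate distance d=10): x=7283/387 (≈18.8191) theta=-10907/12384 (≈-0.8807)
After 8 (curved mirror R=-20): x=7283/387 (≈18.8191) theta=61993/61920 (≈1.0012)
After 9 (propagate distance d=31 (to screen)): x=343007/6880 (≈49.8557) theta=61993/61920 (≈1.0012)
Rounded to 4 decimal places: x = 49.8557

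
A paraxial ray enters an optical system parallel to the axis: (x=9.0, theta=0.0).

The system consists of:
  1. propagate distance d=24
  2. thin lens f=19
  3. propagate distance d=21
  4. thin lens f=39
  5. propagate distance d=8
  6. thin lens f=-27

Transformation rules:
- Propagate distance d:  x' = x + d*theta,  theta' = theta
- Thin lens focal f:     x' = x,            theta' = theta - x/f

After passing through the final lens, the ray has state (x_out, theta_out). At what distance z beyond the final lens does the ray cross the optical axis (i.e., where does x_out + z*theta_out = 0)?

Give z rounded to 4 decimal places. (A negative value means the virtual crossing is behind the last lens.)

Answer: -7.3547

Derivation:
Initial: x=9.0000 theta=0.0000
After 1 (propagate distance d=24): x=9.0000 theta=0.0000
After 2 (thin lens f=19): x=9.0000 theta=-9/19 (≈-0.4737)
After 3 (propagate distance d=21): x=-18/19 (≈-0.9474) theta=-9/19 (≈-0.4737)
After 4 (thin lens f=39): x=-18/19 (≈-0.9474) theta=-111/247 (≈-0.4494)
After 5 (propagate distance d=8): x=-1122/247 (≈-4.5425) theta=-111/247 (≈-0.4494)
After 6 (thin lens f=-27): x=-1122/247 (≈-4.5425) theta=-1373/2223 (≈-0.6176)
z_focus = -x_out/theta_out = -(-1122/247)/(-1373/2223) = -10098/1373 ≈ -7.3547
Rounded to 4 decimal places: z = -7.3547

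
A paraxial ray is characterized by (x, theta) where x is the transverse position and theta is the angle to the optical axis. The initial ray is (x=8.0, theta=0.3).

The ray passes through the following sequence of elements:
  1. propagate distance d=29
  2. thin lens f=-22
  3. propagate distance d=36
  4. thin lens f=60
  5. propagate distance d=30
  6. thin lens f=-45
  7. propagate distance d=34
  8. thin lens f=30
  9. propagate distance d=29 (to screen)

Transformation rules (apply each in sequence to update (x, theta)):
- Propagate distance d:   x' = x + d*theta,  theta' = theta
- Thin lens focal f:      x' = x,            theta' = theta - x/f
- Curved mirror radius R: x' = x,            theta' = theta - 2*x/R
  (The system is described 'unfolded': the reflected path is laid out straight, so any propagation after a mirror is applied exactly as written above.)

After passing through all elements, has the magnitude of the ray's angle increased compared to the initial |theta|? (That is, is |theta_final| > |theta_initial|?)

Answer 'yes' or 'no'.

Answer: yes

Derivation:
Initial: x=8.0000 theta=0.3000
After 1 (propagate distance d=29): x=16.7000 theta=0.3000
After 2 (thin lens f=-22): x=16.7000 theta=233/220 (≈1.0591)
After 3 (propagate distance d=36): x=6031/110 (≈54.8273) theta=233/220 (≈1.0591)
After 4 (thin lens f=60): x=6031/110 (≈54.8273) theta=959/6600 (≈0.1453)
After 5 (propagate distance d=30): x=13021/220 (≈59.1864) theta=959/6600 (≈0.1453)
After 6 (thin lens f=-45): x=13021/220 (≈59.1864) theta=2629/1800 (≈1.4606)
After 7 (propagate distance d=34): x=269392/2475 (≈108.8453) theta=2629/1800 (≈1.4606)
After 8 (thin lens f=30): x=269392/2475 (≈108.8453) theta=-643783/297000 (≈-2.1676)
After 9 (propagate distance d=29 (to screen)): x=13657333/297000 (≈45.9843) theta=-643783/297000 (≈-2.1676)
|theta_initial|=0.3000 |theta_final|=643783/297000 (≈2.1676) -> increased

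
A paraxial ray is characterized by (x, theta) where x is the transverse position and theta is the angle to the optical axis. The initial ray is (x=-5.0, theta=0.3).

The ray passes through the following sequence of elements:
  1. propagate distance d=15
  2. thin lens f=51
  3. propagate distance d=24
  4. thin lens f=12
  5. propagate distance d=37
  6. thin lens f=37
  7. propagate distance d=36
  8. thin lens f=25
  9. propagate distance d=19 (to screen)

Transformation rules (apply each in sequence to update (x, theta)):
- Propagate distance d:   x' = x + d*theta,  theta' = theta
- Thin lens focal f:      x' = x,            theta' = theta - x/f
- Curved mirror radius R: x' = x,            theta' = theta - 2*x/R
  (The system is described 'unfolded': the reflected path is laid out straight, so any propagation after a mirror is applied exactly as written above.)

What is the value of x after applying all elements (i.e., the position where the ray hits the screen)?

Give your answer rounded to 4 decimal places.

Answer: -5.8974

Derivation:
Initial: x=-5.0000 theta=0.3000
After 1 (propagate distance d=15): x=-0.5000 theta=0.3000
After 2 (thin lens f=51): x=-0.5000 theta=79/255 (≈0.3098)
After 3 (propagate distance d=24): x=1179/170 (≈6.9353) theta=79/255 (≈0.3098)
After 4 (thin lens f=12): x=1179/170 (≈6.9353) theta=-547/2040 (≈-0.2681)
After 5 (propagate distance d=37): x=-6091/2040 (≈-2.9858) theta=-547/2040 (≈-0.2681)
After 6 (thin lens f=37): x=-6091/2040 (≈-2.9858) theta=-1179/6290 (≈-0.1874)
After 7 (propagate distance d=36): x=-146939/15096 (≈-9.7336) theta=-1179/6290 (≈-0.1874)
After 8 (thin lens f=25): x=-146939/15096 (≈-9.7336) theta=76199/377400 (≈0.2019)
After 9 (propagate distance d=19 (to screen)): x=-370949/62900 (≈-5.8974) theta=76199/377400 (≈0.2019)
Rounded to 4 decimal places: x = -5.8974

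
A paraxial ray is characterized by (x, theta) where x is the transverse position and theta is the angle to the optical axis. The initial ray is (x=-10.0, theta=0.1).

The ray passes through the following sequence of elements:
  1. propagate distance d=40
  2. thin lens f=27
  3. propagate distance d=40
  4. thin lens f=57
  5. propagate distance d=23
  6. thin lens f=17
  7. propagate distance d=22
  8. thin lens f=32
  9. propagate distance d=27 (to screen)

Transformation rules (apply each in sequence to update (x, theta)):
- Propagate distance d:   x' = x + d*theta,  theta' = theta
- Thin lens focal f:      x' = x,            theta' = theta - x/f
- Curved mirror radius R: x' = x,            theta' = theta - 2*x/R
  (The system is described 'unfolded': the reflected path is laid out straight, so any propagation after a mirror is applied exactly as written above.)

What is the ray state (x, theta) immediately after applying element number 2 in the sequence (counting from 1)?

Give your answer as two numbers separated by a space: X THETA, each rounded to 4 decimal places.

Answer: -6.0000 0.3222

Derivation:
Initial: x=-10.0000 theta=0.1000
After 1 (propagate distance d=40): x=-6.0000 theta=0.1000
After 2 (thin lens f=27): x=-6.0000 theta=29/90 (≈0.3222)
Rounded to 4 decimal places: x = -6.0000, theta = 0.3222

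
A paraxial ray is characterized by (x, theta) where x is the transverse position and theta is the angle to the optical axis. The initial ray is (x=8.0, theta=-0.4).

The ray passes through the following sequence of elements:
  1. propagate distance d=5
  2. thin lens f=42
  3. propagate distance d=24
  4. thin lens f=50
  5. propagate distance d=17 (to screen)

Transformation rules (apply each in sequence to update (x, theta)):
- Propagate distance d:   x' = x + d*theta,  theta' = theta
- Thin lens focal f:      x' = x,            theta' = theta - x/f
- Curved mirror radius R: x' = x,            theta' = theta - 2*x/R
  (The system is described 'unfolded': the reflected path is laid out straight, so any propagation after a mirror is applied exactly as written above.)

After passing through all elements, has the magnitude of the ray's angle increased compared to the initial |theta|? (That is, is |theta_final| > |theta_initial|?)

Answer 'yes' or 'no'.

Initial: x=8.0000 theta=-0.4000
After 1 (propagate distance d=5): x=6.0000 theta=-0.4000
After 2 (thin lens f=42): x=6.0000 theta=-19/35 (≈-0.5429)
After 3 (propagate distance d=24): x=-246/35 (≈-7.0286) theta=-19/35 (≈-0.5429)
After 4 (thin lens f=50): x=-246/35 (≈-7.0286) theta=-352/875 (≈-0.4023)
After 5 (propagate distance d=17 (to screen)): x=-12134/875 (≈-13.8674) theta=-352/875 (≈-0.4023)
|theta_initial|=0.4000 |theta_final|=352/875 (≈0.4023) -> increased

Answer: yes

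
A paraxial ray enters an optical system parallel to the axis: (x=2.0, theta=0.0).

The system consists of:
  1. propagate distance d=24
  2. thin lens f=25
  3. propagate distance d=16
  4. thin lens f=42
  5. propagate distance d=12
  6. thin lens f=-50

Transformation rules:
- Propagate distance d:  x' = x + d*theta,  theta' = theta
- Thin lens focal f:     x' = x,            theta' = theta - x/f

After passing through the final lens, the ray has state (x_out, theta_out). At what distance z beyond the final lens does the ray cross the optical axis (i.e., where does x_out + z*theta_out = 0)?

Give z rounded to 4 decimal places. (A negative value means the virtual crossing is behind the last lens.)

Initial: x=2.0000 theta=0.0000
After 1 (propagate distance d=24): x=2.0000 theta=0.0000
After 2 (thin lens f=25): x=2.0000 theta=-0.0800
After 3 (propagate distance d=16): x=0.7200 theta=-0.0800
After 4 (thin lens f=42): x=0.7200 theta=-17/175 (≈-0.0971)
After 5 (propagate distance d=12): x=-78/175 (≈-0.4457) theta=-17/175 (≈-0.0971)
After 6 (thin lens f=-50): x=-78/175 (≈-0.4457) theta=-464/4375 (≈-0.1061)
z_focus = -x_out/theta_out = -(-78/175)/(-464/4375) = -975/232 ≈ -4.2026
Rounded to 4 decimal places: z = -4.2026

Answer: -4.2026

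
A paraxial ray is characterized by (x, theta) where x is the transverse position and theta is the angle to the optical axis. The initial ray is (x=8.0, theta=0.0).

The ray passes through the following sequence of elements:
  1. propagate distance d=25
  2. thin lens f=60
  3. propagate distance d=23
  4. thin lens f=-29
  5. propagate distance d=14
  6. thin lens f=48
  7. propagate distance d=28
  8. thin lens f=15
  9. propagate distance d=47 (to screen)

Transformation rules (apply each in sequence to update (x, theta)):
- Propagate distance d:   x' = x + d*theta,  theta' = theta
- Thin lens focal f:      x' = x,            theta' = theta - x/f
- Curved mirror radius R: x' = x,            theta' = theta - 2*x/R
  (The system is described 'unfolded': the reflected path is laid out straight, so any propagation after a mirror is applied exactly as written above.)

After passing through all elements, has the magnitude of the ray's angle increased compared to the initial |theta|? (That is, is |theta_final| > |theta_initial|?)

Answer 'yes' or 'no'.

Answer: yes

Derivation:
Initial: x=8.0000 theta=0.0000
After 1 (propagate distance d=25): x=8.0000 theta=0.0000
After 2 (thin lens f=60): x=8.0000 theta=-2/15 (≈-0.1333)
After 3 (propagate distance d=23): x=74/15 (≈4.9333) theta=-2/15 (≈-0.1333)
After 4 (thin lens f=-29): x=74/15 (≈4.9333) theta=16/435 (≈0.0368)
After 5 (propagate distance d=14): x=158/29 (≈5.4483) theta=16/435 (≈0.0368)
After 6 (thin lens f=48): x=158/29 (≈5.4483) theta=-89/1160 (≈-0.0767)
After 7 (propagate distance d=28): x=3.3000 theta=-89/1160 (≈-0.0767)
After 8 (thin lens f=15): x=3.3000 theta=-1721/5800 (≈-0.2967)
After 9 (propagate distance d=47 (to screen)): x=-61747/5800 (≈-10.6460) theta=-1721/5800 (≈-0.2967)
|theta_initial|=0.0000 |theta_final|=1721/5800 (≈0.2967) -> increased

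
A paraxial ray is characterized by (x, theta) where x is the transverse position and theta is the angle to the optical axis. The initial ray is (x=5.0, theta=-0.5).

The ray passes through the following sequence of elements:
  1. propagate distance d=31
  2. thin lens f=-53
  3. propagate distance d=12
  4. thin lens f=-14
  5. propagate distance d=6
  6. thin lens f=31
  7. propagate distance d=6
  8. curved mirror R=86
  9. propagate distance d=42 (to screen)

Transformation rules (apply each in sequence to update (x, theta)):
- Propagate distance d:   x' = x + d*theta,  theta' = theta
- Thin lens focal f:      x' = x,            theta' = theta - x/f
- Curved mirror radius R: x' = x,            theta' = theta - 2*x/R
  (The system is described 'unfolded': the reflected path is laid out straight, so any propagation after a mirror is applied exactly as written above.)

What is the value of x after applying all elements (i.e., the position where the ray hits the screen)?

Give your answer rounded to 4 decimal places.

Answer: -44.6109

Derivation:
Initial: x=5.0000 theta=-0.5000
After 1 (propagate distance d=31): x=-10.5000 theta=-0.5000
After 2 (thin lens f=-53): x=-10.5000 theta=-37/53 (≈-0.6981)
After 3 (propagate distance d=12): x=-2001/106 (≈-18.8774) theta=-37/53 (≈-0.6981)
After 4 (thin lens f=-14): x=-2001/106 (≈-18.8774) theta=-3037/1484 (≈-2.0465)
After 5 (propagate distance d=6): x=-11559/371 (≈-31.1563) theta=-3037/1484 (≈-2.0465)
After 6 (thin lens f=31): x=-11559/371 (≈-31.1563) theta=-47911/46004 (≈-1.0415)
After 7 (propagate distance d=6): x=-122913/3286 (≈-37.4051) theta=-47911/46004 (≈-1.0415)
After 8 (curved mirror R=86): x=-122913/3286 (≈-37.4051) theta=-339391/1978172 (≈-0.1716)
After 9 (propagate distance d=42 (to screen)): x=-3151716/70649 (≈-44.6109) theta=-339391/1978172 (≈-0.1716)
Rounded to 4 decimal places: x = -44.6109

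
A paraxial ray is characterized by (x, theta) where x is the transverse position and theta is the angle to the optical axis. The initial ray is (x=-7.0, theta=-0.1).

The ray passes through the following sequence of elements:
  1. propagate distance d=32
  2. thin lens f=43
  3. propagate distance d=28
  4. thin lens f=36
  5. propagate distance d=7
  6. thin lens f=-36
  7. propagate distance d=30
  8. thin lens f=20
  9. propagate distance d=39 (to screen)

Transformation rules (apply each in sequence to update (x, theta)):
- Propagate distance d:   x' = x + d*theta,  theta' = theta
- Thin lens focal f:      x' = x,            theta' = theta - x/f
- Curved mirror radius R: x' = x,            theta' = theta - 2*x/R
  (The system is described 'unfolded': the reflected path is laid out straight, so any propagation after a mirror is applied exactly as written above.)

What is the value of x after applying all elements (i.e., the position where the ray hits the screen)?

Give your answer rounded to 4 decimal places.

Initial: x=-7.0000 theta=-0.1000
After 1 (propagate distance d=32): x=-10.2000 theta=-0.1000
After 2 (thin lens f=43): x=-10.2000 theta=59/430 (≈0.1372)
After 3 (propagate distance d=28): x=-1367/215 (≈-6.3581) theta=59/430 (≈0.1372)
After 4 (thin lens f=36): x=-1367/215 (≈-6.3581) theta=2429/7740 (≈0.3138)
After 5 (propagate distance d=7): x=-32209/7740 (≈-4.1614) theta=2429/7740 (≈0.3138)
After 6 (thin lens f=-36): x=-32209/7740 (≈-4.1614) theta=11047/55728 (≈0.1982)
After 7 (propagate distance d=30): x=82921/46440 (≈1.7856) theta=11047/55728 (≈0.1982)
After 8 (thin lens f=20): x=82921/46440 (≈1.7856) theta=303587/2786400 (≈0.1090)
After 9 (propagate distance d=39 (to screen)): x=5605051/928800 (≈6.0347) theta=303587/2786400 (≈0.1090)
Rounded to 4 decimal places: x = 6.0347

Answer: 6.0347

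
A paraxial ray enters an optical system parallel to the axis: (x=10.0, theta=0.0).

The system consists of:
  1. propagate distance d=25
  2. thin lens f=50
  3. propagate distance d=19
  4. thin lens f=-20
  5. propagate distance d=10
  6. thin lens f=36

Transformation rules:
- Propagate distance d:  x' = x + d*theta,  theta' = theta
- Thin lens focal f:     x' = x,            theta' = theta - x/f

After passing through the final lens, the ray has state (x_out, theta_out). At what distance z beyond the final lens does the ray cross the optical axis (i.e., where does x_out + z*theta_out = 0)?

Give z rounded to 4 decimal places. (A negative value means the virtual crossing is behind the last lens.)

Initial: x=10.0000 theta=0.0000
After 1 (propagate distance d=25): x=10.0000 theta=0.0000
After 2 (thin lens f=50): x=10.0000 theta=-0.2000
After 3 (propagate distance d=19): x=6.2000 theta=-0.2000
After 4 (thin lens f=-20): x=6.2000 theta=0.1100
After 5 (propagate distance d=10): x=7.3000 theta=0.1100
After 6 (thin lens f=36): x=7.3000 theta=-167/1800 (≈-0.0928)
z_focus = -x_out/theta_out = -(7.3000)/(-167/1800) = 13140/167 ≈ 78.6826
Rounded to 4 decimal places: z = 78.6826

Answer: 78.6826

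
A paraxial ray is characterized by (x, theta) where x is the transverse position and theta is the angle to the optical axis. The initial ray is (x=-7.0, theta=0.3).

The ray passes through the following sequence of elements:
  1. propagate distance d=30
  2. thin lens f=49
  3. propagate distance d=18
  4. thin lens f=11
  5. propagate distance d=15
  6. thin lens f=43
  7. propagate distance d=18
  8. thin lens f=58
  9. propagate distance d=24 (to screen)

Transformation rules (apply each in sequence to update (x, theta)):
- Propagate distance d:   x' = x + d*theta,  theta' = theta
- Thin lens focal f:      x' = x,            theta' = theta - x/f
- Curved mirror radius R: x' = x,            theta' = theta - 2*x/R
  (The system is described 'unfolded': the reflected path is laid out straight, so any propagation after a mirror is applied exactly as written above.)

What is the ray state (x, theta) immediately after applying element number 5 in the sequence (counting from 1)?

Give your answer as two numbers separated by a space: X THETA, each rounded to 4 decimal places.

Answer: 1.4640 -0.3468

Derivation:
Initial: x=-7.0000 theta=0.3000
After 1 (propagate distance d=30): x=2.0000 theta=0.3000
After 2 (thin lens f=49): x=2.0000 theta=127/490 (≈0.2592)
After 3 (propagate distance d=18): x=1633/245 (≈6.6653) theta=127/490 (≈0.2592)
After 4 (thin lens f=11): x=1633/245 (≈6.6653) theta=-267/770 (≈-0.3468)
After 5 (propagate distance d=15): x=7891/5390 (≈1.4640) theta=-267/770 (≈-0.3468)
Rounded to 4 decimal places: x = 1.4640, theta = -0.3468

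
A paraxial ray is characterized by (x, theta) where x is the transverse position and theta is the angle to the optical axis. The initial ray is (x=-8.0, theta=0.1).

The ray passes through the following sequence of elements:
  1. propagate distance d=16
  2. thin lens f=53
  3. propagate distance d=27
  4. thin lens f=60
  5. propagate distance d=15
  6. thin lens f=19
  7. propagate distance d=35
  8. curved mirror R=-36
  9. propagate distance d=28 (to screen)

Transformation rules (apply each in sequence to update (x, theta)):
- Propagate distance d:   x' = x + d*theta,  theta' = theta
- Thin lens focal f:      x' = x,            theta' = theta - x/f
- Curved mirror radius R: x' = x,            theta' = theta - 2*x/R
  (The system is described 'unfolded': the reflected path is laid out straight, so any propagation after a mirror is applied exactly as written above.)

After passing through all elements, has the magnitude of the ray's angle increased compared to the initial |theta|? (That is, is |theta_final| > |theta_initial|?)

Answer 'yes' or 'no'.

Initial: x=-8.0000 theta=0.1000
After 1 (propagate distance d=16): x=-6.4000 theta=0.1000
After 2 (thin lens f=53): x=-6.4000 theta=117/530 (≈0.2208)
After 3 (propagate distance d=27): x=-233/530 (≈-0.4396) theta=117/530 (≈0.2208)
After 4 (thin lens f=60): x=-233/530 (≈-0.4396) theta=7253/31800 (≈0.2281)
After 5 (propagate distance d=15): x=6321/2120 (≈2.9816) theta=7253/31800 (≈0.2281)
After 6 (thin lens f=19): x=6321/2120 (≈2.9816) theta=5374/75525 (≈0.0712)
After 7 (propagate distance d=35): x=661241/120840 (≈5.4720) theta=5374/75525 (≈0.0712)
After 8 (curved mirror R=-36): x=661241/120840 (≈5.4720) theta=4080061/10875600 (≈0.3752)
After 9 (propagate distance d=28 (to screen)): x=1639183/102600 (≈15.9764) theta=4080061/10875600 (≈0.3752)
|theta_initial|=0.1000 |theta_final|=4080061/10875600 (≈0.3752) -> increased

Answer: yes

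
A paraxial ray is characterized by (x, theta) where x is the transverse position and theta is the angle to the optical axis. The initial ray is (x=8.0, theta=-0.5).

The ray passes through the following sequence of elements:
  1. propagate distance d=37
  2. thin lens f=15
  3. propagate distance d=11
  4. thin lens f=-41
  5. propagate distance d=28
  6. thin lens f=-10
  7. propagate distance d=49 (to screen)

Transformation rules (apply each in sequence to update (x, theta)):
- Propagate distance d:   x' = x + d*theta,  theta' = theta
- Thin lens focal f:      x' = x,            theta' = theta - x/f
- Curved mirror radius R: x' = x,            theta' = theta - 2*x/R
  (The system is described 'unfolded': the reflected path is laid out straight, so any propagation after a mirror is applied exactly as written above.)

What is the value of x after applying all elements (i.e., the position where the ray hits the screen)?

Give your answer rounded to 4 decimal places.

Initial: x=8.0000 theta=-0.5000
After 1 (propagate distance d=37): x=-10.5000 theta=-0.5000
After 2 (thin lens f=15): x=-10.5000 theta=0.2000
After 3 (propagate distance d=11): x=-8.3000 theta=0.2000
After 4 (thin lens f=-41): x=-8.3000 theta=-1/410 (≈-0.0024)
After 5 (propagate distance d=28): x=-3431/410 (≈-8.3683) theta=-1/410 (≈-0.0024)
After 6 (thin lens f=-10): x=-3431/410 (≈-8.3683) theta=-3441/4100 (≈-0.8393)
After 7 (propagate distance d=49 (to screen)): x=-202919/4100 (≈-49.4924) theta=-3441/4100 (≈-0.8393)
Rounded to 4 decimal places: x = -49.4924

Answer: -49.4924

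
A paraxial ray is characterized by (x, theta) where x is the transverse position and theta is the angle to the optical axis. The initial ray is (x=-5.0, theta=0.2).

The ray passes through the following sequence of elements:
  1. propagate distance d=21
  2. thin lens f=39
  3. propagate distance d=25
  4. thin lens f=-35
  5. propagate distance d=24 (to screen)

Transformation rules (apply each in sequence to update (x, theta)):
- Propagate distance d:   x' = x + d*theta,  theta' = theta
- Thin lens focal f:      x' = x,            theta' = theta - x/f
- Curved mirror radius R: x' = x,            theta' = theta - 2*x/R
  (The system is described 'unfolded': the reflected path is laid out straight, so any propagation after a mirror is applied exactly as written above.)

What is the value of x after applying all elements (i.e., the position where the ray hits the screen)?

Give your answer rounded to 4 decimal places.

Answer: 13.2368

Derivation:
Initial: x=-5.0000 theta=0.2000
After 1 (propagate distance d=21): x=-0.8000 theta=0.2000
After 2 (thin lens f=39): x=-0.8000 theta=43/195 (≈0.2205)
After 3 (propagate distance d=25): x=919/195 (≈4.7128) theta=43/195 (≈0.2205)
After 4 (thin lens f=-35): x=919/195 (≈4.7128) theta=808/2275 (≈0.3552)
After 5 (propagate distance d=24 (to screen)): x=90341/6825 (≈13.2368) theta=808/2275 (≈0.3552)
Rounded to 4 decimal places: x = 13.2368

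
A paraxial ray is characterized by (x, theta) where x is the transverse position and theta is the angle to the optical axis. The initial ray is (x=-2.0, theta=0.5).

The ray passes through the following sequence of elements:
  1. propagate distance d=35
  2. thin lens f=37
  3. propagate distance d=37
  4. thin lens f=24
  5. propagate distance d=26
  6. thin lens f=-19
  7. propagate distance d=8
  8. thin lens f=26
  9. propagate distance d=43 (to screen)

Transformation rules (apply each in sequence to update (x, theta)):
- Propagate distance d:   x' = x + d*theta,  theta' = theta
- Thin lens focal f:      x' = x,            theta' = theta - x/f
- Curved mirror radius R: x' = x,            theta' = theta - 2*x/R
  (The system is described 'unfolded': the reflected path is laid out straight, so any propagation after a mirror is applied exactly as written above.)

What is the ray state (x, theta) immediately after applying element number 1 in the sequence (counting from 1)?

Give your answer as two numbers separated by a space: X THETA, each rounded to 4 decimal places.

Initial: x=-2.0000 theta=0.5000
After 1 (propagate distance d=35): x=15.5000 theta=0.5000
Rounded to 4 decimal places: x = 15.5000, theta = 0.5000

Answer: 15.5000 0.5000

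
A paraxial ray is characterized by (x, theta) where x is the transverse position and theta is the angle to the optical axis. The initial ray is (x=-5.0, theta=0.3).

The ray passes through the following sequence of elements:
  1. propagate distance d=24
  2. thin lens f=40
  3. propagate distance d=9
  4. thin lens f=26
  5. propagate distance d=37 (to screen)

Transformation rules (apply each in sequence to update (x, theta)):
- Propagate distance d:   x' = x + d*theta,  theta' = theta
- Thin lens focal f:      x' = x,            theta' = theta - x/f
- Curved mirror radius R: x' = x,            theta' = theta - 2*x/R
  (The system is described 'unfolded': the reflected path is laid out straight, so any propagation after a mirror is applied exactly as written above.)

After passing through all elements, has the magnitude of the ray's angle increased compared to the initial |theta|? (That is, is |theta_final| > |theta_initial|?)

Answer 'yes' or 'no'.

Answer: no

Derivation:
Initial: x=-5.0000 theta=0.3000
After 1 (propagate distance d=24): x=2.2000 theta=0.3000
After 2 (thin lens f=40): x=2.2000 theta=0.2450
After 3 (propagate distance d=9): x=4.4050 theta=0.2450
After 4 (thin lens f=26): x=4.4050 theta=393/5200 (≈0.0756)
After 5 (propagate distance d=37 (to screen)): x=37447/5200 (≈7.2013) theta=393/5200 (≈0.0756)
|theta_initial|=0.3000 |theta_final|=393/5200 (≈0.0756) -> not increased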